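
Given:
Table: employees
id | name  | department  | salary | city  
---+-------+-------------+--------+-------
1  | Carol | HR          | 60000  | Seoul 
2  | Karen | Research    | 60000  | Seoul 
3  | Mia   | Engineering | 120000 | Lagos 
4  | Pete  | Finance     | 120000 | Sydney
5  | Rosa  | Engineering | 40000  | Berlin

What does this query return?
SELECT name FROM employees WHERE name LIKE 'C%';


LIKE 'C%' matches names starting with 'C'
Matching: 1

1 rows:
Carol


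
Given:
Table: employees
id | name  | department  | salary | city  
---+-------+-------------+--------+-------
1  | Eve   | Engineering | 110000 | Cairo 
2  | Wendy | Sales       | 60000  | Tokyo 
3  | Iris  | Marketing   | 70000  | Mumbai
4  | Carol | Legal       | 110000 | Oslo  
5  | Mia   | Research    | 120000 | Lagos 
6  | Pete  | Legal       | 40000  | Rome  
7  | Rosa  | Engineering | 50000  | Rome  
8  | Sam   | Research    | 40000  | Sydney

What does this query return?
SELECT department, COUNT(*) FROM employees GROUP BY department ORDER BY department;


Assigning each row to its department group:
  Eve -> Engineering
  Wendy -> Sales
  Iris -> Marketing
  Carol -> Legal
  Mia -> Research
  Pete -> Legal
  Rosa -> Engineering
  Sam -> Research


5 groups:
Engineering, 2
Legal, 2
Marketing, 1
Research, 2
Sales, 1


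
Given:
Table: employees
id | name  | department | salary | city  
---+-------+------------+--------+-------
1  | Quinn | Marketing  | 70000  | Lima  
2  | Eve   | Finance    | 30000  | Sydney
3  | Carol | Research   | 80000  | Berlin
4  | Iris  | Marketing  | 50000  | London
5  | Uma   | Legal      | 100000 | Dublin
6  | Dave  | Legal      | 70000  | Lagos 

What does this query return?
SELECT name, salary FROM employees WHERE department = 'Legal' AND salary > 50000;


Filtering: department = 'Legal' AND salary > 50000
Matching: 2 rows

2 rows:
Uma, 100000
Dave, 70000


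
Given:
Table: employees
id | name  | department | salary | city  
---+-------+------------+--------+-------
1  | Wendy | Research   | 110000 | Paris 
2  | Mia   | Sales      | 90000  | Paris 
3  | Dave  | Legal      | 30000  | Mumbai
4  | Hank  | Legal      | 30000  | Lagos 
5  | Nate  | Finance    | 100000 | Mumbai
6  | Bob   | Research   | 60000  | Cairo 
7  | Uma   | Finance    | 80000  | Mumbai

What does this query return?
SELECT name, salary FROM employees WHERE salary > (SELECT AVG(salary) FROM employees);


Subquery: AVG(salary) = 71428.57
Filtering: salary > 71428.57
  Wendy (110000) -> MATCH
  Mia (90000) -> MATCH
  Nate (100000) -> MATCH
  Uma (80000) -> MATCH


4 rows:
Wendy, 110000
Mia, 90000
Nate, 100000
Uma, 80000


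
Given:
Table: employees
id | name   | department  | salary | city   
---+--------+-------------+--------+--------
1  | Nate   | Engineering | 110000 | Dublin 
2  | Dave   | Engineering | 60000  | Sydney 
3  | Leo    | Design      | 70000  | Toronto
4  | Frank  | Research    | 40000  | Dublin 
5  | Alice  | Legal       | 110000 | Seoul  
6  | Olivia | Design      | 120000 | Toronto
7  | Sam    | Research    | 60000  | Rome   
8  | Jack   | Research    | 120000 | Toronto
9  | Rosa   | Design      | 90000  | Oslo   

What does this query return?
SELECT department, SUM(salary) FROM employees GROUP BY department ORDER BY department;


Summing salary within each department:
  Design: 70000 + 120000 + 90000 = 280000
  Engineering: 110000 + 60000 = 170000
  Legal: 110000 = 110000
  Research: 40000 + 60000 + 120000 = 220000


4 groups:
Design, 280000
Engineering, 170000
Legal, 110000
Research, 220000


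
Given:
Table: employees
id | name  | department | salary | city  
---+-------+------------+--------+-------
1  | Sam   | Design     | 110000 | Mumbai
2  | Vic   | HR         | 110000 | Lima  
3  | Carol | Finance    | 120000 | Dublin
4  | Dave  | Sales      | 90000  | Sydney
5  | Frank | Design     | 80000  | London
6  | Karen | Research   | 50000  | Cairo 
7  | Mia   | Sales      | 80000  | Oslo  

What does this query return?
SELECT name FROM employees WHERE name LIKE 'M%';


LIKE 'M%' matches names starting with 'M'
Matching: 1

1 rows:
Mia


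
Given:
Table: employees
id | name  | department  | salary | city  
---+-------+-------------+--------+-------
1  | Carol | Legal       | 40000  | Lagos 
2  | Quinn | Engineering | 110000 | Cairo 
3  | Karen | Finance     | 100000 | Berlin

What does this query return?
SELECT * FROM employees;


SELECT * returns all 3 rows with all columns

3 rows:
1, Carol, Legal, 40000, Lagos
2, Quinn, Engineering, 110000, Cairo
3, Karen, Finance, 100000, Berlin


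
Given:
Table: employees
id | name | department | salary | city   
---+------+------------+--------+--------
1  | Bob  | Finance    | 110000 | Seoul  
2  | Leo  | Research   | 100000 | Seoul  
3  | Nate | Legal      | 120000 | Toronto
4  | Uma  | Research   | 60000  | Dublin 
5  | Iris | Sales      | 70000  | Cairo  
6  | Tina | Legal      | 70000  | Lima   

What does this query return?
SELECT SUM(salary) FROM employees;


SUM(salary) = 110000 + 100000 + 120000 + 60000 + 70000 + 70000 = 530000

530000


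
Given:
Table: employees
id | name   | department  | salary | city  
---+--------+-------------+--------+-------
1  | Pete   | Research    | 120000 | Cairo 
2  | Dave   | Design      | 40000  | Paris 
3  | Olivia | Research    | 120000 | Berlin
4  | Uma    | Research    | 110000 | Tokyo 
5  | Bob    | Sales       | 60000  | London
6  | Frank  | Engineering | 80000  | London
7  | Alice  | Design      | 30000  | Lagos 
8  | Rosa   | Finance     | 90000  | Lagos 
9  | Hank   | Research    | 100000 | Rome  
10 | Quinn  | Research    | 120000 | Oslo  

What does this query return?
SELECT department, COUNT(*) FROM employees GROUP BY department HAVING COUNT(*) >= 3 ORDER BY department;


Groups with count >= 3:
  Research: 5 -> PASS
  Design: 2 -> filtered out
  Engineering: 1 -> filtered out
  Finance: 1 -> filtered out
  Sales: 1 -> filtered out


1 groups:
Research, 5


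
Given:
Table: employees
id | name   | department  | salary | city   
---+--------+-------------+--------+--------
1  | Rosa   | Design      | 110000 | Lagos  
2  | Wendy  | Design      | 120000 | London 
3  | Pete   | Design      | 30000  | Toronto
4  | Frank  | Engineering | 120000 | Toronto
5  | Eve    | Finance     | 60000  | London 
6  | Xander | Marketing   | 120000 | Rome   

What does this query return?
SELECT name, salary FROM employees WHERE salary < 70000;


Filtering: salary < 70000
Matching: 2 rows

2 rows:
Pete, 30000
Eve, 60000


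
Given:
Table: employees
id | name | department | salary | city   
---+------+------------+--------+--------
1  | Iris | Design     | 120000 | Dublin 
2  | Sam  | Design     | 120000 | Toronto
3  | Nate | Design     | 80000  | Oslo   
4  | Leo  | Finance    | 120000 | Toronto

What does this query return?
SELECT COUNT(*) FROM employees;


COUNT(*) counts all rows

4


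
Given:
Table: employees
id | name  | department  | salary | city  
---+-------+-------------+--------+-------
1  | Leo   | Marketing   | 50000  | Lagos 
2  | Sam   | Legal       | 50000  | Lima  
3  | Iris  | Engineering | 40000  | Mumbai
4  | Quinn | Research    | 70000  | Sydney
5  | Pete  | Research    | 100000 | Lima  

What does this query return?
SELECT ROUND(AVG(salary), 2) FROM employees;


SUM(salary) = 310000
COUNT = 5
ROUND(AVG, 2) = ROUND(310000 / 5, 2) = 62000.0

62000.0


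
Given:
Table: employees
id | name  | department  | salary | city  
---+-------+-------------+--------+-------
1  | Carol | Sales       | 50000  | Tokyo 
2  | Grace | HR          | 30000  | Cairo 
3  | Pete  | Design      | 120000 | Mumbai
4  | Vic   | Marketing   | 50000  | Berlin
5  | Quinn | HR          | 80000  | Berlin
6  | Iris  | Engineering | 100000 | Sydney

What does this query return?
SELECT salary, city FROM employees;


Projecting columns: salary, city

6 rows:
50000, Tokyo
30000, Cairo
120000, Mumbai
50000, Berlin
80000, Berlin
100000, Sydney


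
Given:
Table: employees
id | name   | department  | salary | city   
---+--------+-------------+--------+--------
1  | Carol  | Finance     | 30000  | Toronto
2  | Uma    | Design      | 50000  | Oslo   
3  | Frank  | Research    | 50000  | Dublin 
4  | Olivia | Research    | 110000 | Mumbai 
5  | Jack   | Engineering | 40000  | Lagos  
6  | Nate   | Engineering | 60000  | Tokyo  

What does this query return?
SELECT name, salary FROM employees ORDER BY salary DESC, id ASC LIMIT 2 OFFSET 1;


Sort by salary DESC (id ASC tiebreak), then skip 1 and take 2
Rows 2 through 3

2 rows:
Nate, 60000
Uma, 50000


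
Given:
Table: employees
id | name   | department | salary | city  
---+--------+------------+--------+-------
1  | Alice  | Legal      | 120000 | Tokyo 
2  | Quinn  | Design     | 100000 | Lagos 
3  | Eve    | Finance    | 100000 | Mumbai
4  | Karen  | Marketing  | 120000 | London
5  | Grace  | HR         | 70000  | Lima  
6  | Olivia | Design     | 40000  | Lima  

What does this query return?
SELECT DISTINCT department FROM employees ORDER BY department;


All 'department' values (row order): Legal, Design, Finance, Marketing, HR, Design
Removing duplicates leaves 5 unique value(s).

5 values:
Design
Finance
HR
Legal
Marketing


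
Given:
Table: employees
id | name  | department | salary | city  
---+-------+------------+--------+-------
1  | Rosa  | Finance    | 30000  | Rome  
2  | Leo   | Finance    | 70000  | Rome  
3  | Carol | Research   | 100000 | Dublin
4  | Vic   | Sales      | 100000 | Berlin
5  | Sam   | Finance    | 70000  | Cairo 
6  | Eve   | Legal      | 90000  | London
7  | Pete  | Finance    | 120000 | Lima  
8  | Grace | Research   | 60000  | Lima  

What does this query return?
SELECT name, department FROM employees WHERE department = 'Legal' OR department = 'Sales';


Filtering: department = 'Legal' OR 'Sales'
Matching: 2 rows

2 rows:
Vic, Sales
Eve, Legal


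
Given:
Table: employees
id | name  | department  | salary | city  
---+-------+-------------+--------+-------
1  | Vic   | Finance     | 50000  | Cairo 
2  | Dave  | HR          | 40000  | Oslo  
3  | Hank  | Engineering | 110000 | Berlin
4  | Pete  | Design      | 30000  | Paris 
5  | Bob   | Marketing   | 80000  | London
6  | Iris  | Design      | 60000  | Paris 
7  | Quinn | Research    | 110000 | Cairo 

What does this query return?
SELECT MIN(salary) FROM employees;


Salaries: 50000, 40000, 110000, 30000, 80000, 60000, 110000
MIN = 30000

30000


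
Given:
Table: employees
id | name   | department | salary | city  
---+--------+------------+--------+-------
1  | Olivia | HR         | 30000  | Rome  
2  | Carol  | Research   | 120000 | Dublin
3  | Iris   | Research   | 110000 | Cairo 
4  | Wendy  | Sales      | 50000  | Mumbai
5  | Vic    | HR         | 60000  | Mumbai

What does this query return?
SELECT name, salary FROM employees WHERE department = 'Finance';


Filtering: department = 'Finance'
Matching rows: 0

Empty result set (0 rows)


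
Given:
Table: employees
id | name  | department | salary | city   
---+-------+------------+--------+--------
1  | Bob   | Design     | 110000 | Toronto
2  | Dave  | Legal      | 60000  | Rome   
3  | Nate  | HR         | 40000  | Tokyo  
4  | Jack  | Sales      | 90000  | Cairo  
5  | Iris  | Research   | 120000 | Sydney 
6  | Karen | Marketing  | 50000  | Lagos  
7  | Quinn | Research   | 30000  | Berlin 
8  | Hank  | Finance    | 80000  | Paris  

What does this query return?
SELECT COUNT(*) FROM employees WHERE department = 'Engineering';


Counting rows where department = 'Engineering'


0


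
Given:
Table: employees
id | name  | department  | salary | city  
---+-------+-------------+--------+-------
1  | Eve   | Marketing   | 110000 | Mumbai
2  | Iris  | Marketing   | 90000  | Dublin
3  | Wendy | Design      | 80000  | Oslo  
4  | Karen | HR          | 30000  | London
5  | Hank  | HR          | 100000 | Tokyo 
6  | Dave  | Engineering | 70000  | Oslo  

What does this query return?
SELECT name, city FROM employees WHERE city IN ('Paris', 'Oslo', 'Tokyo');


Filtering: city IN ('Paris', 'Oslo', 'Tokyo')
Matching: 3 rows

3 rows:
Wendy, Oslo
Hank, Tokyo
Dave, Oslo


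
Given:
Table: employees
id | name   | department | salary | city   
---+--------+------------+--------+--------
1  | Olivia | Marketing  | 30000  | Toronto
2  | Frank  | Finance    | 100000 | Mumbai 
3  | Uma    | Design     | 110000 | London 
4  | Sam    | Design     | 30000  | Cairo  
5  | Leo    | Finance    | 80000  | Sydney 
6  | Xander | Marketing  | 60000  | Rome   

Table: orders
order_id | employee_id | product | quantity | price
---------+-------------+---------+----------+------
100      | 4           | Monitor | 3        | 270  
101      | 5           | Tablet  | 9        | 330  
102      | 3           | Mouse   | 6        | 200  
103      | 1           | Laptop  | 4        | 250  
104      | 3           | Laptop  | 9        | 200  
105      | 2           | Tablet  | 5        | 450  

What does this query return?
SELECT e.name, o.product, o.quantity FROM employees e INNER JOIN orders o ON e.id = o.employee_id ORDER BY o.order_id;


Joining employees.id = orders.employee_id:
  employee Sam (id=4) -> order Monitor
  employee Leo (id=5) -> order Tablet
  employee Uma (id=3) -> order Mouse
  employee Olivia (id=1) -> order Laptop
  employee Uma (id=3) -> order Laptop
  employee Frank (id=2) -> order Tablet


6 rows:
Sam, Monitor, 3
Leo, Tablet, 9
Uma, Mouse, 6
Olivia, Laptop, 4
Uma, Laptop, 9
Frank, Tablet, 5


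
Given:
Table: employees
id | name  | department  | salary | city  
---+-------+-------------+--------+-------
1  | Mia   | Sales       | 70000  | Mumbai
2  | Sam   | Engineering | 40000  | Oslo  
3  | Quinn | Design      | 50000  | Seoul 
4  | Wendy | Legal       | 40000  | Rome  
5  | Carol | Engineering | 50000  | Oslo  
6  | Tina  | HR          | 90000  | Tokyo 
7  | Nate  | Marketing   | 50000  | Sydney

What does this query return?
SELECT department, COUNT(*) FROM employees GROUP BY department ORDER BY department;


Assigning each row to its department group:
  Mia -> Sales
  Sam -> Engineering
  Quinn -> Design
  Wendy -> Legal
  Carol -> Engineering
  Tina -> HR
  Nate -> Marketing


6 groups:
Design, 1
Engineering, 2
HR, 1
Legal, 1
Marketing, 1
Sales, 1


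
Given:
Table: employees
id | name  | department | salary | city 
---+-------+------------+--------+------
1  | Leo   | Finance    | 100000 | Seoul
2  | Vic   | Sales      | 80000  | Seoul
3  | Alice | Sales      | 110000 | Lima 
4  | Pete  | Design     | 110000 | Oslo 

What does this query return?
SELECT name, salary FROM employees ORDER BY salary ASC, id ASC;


Sorting by salary ASC, then id ASC for ties

4 rows:
Vic, 80000
Leo, 100000
Alice, 110000
Pete, 110000


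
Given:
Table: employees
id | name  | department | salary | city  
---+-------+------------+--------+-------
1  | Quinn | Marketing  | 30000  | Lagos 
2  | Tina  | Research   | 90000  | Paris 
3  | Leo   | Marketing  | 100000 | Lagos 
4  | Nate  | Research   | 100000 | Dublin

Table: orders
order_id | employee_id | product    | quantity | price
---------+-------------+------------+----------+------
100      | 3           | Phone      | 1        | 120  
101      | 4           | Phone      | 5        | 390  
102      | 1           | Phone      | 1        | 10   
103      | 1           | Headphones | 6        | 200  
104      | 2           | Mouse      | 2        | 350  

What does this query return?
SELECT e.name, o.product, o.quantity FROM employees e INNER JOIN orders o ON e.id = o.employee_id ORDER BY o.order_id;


Joining employees.id = orders.employee_id:
  employee Leo (id=3) -> order Phone
  employee Nate (id=4) -> order Phone
  employee Quinn (id=1) -> order Phone
  employee Quinn (id=1) -> order Headphones
  employee Tina (id=2) -> order Mouse


5 rows:
Leo, Phone, 1
Nate, Phone, 5
Quinn, Phone, 1
Quinn, Headphones, 6
Tina, Mouse, 2


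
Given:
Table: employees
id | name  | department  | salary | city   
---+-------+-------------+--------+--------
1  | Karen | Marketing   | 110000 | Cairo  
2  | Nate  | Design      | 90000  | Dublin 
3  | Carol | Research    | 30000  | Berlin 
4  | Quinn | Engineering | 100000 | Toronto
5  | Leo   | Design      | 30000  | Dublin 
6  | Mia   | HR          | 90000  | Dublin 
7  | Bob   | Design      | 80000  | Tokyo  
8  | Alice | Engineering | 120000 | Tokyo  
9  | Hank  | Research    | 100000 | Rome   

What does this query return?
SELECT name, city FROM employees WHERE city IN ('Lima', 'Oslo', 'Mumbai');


Filtering: city IN ('Lima', 'Oslo', 'Mumbai')
Matching: 0 rows

Empty result set (0 rows)


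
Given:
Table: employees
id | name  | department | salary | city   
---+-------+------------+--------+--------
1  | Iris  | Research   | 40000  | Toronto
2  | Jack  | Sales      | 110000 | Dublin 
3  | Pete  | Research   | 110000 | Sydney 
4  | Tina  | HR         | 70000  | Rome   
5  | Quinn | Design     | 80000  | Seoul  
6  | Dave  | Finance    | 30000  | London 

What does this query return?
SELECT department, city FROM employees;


Projecting columns: department, city

6 rows:
Research, Toronto
Sales, Dublin
Research, Sydney
HR, Rome
Design, Seoul
Finance, London


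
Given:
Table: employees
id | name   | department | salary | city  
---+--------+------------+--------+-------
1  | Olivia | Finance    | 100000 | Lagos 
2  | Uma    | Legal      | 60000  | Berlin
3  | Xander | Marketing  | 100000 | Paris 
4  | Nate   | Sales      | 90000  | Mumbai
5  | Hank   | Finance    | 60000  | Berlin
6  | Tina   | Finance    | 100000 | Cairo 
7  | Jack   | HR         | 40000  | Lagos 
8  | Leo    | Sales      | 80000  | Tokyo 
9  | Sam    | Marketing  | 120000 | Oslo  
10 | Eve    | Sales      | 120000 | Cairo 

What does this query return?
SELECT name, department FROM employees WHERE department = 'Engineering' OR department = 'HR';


Filtering: department = 'Engineering' OR 'HR'
Matching: 1 rows

1 rows:
Jack, HR


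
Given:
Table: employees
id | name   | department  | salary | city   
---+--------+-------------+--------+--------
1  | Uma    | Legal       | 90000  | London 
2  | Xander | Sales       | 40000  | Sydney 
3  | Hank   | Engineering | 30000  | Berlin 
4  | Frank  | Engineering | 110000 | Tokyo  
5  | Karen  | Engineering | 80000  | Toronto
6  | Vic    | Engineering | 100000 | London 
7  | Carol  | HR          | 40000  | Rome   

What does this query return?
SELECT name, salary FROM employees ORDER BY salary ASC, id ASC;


Sorting by salary ASC, then id ASC for ties

7 rows:
Hank, 30000
Xander, 40000
Carol, 40000
Karen, 80000
Uma, 90000
Vic, 100000
Frank, 110000


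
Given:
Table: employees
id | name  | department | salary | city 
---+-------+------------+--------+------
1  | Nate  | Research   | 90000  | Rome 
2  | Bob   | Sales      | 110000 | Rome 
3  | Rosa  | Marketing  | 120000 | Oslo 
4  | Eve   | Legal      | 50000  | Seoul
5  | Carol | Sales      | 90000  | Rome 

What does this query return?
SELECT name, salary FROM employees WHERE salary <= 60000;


Filtering: salary <= 60000
Matching: 1 rows

1 rows:
Eve, 50000


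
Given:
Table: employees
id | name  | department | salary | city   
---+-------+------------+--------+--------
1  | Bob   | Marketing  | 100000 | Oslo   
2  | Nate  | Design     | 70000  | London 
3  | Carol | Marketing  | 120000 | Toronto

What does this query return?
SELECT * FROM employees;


SELECT * returns all 3 rows with all columns

3 rows:
1, Bob, Marketing, 100000, Oslo
2, Nate, Design, 70000, London
3, Carol, Marketing, 120000, Toronto


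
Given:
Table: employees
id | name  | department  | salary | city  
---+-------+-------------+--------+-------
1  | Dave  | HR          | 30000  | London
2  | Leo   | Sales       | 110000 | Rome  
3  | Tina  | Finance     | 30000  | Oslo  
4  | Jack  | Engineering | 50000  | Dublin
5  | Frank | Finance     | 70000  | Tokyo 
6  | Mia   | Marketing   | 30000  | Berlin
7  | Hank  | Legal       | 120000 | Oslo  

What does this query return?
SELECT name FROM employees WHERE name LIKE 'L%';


LIKE 'L%' matches names starting with 'L'
Matching: 1

1 rows:
Leo


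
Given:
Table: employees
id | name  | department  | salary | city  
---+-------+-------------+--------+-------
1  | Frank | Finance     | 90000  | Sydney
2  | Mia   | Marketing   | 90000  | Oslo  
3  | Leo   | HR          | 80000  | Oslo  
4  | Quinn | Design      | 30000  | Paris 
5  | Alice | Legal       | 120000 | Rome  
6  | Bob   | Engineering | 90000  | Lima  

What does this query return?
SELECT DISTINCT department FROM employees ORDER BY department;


All 'department' values (row order): Finance, Marketing, HR, Design, Legal, Engineering
Removing duplicates leaves 6 unique value(s).

6 values:
Design
Engineering
Finance
HR
Legal
Marketing


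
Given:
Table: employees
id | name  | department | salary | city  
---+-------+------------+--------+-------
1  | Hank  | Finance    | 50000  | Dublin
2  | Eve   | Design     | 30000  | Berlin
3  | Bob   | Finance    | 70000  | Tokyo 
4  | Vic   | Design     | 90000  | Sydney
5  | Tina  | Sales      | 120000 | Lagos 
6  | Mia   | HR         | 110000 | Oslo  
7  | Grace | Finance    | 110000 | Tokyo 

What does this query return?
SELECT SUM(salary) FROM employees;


SUM(salary) = 50000 + 30000 + 70000 + 90000 + 120000 + 110000 + 110000 = 580000

580000


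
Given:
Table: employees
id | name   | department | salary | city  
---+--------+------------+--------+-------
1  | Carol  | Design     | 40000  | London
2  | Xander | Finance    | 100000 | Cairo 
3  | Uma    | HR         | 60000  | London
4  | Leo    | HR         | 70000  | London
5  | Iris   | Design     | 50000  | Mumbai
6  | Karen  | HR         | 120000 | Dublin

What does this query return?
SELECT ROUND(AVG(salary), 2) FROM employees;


SUM(salary) = 440000
COUNT = 6
ROUND(AVG, 2) = ROUND(440000 / 6, 2) = 73333.33

73333.33


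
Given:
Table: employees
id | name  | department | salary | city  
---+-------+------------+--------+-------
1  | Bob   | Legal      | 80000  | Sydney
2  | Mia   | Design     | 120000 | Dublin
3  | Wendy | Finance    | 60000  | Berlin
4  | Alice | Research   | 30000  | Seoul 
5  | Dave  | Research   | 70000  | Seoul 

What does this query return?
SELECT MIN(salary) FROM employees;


Salaries: 80000, 120000, 60000, 30000, 70000
MIN = 30000

30000


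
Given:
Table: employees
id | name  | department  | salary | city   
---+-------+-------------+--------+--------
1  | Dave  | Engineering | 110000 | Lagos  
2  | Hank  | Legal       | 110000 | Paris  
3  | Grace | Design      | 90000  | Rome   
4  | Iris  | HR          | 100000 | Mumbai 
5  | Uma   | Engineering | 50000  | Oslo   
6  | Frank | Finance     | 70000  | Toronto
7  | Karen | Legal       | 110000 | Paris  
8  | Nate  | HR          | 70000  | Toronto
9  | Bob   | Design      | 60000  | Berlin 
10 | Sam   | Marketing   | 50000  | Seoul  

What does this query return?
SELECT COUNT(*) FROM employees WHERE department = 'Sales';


Counting rows where department = 'Sales'


0


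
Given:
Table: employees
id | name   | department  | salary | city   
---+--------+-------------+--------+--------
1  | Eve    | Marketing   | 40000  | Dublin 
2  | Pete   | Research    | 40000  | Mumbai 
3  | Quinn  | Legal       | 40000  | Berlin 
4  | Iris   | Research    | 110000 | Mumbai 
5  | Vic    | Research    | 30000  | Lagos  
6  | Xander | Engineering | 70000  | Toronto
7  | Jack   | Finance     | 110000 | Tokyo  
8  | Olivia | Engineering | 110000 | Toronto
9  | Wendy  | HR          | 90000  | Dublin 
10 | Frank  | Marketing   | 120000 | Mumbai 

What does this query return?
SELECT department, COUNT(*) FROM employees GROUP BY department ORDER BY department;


Assigning each row to its department group:
  Eve -> Marketing
  Pete -> Research
  Quinn -> Legal
  Iris -> Research
  Vic -> Research
  Xander -> Engineering
  Jack -> Finance
  Olivia -> Engineering
  Wendy -> HR
  Frank -> Marketing


6 groups:
Engineering, 2
Finance, 1
HR, 1
Legal, 1
Marketing, 2
Research, 3


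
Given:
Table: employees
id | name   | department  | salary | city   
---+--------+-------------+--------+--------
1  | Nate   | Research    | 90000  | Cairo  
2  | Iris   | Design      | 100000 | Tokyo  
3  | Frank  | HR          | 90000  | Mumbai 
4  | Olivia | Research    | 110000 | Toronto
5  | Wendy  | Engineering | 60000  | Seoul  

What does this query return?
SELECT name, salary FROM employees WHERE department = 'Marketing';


Filtering: department = 'Marketing'
Matching rows: 0

Empty result set (0 rows)


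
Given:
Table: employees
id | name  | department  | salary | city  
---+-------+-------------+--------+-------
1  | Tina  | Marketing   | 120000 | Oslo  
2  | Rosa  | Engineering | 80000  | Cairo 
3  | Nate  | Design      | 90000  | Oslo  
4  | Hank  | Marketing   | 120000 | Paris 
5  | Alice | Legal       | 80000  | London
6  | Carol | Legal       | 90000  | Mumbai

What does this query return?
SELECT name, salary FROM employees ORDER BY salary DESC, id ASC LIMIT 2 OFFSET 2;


Sort by salary DESC (id ASC tiebreak), then skip 2 and take 2
Rows 3 through 4

2 rows:
Nate, 90000
Carol, 90000


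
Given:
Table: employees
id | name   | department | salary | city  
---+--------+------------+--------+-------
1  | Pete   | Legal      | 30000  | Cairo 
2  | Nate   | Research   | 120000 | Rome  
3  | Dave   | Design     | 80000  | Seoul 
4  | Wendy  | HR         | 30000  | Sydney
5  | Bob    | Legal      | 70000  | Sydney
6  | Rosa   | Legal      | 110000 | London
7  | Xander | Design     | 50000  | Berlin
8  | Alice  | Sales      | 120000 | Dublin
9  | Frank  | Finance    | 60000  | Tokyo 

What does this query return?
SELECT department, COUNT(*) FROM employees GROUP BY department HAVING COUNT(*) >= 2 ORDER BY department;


Groups with count >= 2:
  Design: 2 -> PASS
  Legal: 3 -> PASS
  Finance: 1 -> filtered out
  HR: 1 -> filtered out
  Research: 1 -> filtered out
  Sales: 1 -> filtered out


2 groups:
Design, 2
Legal, 3


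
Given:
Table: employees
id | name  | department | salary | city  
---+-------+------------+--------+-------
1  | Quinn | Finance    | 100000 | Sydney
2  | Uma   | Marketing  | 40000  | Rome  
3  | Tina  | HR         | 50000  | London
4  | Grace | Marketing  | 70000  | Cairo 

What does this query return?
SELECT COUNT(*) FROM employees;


COUNT(*) counts all rows

4


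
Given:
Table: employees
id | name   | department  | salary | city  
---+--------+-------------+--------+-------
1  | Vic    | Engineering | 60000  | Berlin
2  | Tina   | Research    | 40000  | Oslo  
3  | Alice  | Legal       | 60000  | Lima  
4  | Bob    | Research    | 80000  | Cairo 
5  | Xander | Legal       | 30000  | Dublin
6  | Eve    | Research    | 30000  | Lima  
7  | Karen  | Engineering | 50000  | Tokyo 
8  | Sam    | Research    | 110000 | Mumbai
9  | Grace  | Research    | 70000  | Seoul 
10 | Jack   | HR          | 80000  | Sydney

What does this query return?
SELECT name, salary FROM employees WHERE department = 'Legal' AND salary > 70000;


Filtering: department = 'Legal' AND salary > 70000
Matching: 0 rows

Empty result set (0 rows)


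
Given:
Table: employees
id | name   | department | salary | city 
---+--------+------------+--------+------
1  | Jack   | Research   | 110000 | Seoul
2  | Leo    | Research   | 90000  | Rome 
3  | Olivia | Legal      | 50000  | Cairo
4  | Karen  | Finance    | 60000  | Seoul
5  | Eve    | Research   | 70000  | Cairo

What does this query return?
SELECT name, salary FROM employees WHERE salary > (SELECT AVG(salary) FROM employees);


Subquery: AVG(salary) = 76000.0
Filtering: salary > 76000.0
  Jack (110000) -> MATCH
  Leo (90000) -> MATCH


2 rows:
Jack, 110000
Leo, 90000


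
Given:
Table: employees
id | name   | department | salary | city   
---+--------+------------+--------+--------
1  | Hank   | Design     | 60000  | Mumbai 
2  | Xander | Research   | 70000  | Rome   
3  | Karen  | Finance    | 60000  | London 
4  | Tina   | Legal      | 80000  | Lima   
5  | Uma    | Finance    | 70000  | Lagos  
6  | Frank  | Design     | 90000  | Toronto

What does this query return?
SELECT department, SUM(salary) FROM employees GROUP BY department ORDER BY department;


Summing salary within each department:
  Design: 60000 + 90000 = 150000
  Finance: 60000 + 70000 = 130000
  Legal: 80000 = 80000
  Research: 70000 = 70000


4 groups:
Design, 150000
Finance, 130000
Legal, 80000
Research, 70000


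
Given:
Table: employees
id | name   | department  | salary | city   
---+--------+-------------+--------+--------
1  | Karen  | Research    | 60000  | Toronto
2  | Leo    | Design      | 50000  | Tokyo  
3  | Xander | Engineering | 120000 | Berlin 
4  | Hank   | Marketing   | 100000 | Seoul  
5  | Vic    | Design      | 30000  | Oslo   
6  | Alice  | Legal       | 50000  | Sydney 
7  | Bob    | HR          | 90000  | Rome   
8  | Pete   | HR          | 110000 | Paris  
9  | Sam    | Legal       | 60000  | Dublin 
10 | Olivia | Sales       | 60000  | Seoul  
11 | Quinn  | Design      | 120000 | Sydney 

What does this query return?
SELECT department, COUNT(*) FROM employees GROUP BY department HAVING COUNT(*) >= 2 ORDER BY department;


Groups with count >= 2:
  Design: 3 -> PASS
  HR: 2 -> PASS
  Legal: 2 -> PASS
  Engineering: 1 -> filtered out
  Marketing: 1 -> filtered out
  Research: 1 -> filtered out
  Sales: 1 -> filtered out


3 groups:
Design, 3
HR, 2
Legal, 2


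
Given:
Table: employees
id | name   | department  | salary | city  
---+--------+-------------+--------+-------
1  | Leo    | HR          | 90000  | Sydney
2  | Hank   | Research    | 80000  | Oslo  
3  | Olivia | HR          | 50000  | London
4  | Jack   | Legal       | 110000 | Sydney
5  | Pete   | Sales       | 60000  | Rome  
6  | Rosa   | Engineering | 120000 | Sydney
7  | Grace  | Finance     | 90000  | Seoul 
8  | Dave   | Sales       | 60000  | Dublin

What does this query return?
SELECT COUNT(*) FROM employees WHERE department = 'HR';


Counting rows where department = 'HR'
  Leo -> MATCH
  Olivia -> MATCH


2


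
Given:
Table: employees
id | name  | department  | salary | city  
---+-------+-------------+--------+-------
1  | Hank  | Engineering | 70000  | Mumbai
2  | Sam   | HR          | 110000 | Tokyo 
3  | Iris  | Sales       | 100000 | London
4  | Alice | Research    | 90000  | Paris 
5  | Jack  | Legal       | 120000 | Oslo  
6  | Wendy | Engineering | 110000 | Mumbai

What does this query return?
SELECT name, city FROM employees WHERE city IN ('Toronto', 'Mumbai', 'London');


Filtering: city IN ('Toronto', 'Mumbai', 'London')
Matching: 3 rows

3 rows:
Hank, Mumbai
Iris, London
Wendy, Mumbai


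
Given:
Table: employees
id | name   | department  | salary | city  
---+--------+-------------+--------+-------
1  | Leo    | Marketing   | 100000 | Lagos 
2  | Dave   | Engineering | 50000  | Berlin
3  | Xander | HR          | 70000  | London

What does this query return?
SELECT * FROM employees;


SELECT * returns all 3 rows with all columns

3 rows:
1, Leo, Marketing, 100000, Lagos
2, Dave, Engineering, 50000, Berlin
3, Xander, HR, 70000, London


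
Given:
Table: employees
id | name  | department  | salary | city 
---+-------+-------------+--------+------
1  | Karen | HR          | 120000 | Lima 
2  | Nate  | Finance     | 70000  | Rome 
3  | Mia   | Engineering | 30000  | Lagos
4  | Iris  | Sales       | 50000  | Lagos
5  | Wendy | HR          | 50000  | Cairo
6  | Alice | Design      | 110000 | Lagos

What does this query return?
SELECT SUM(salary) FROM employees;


SUM(salary) = 120000 + 70000 + 30000 + 50000 + 50000 + 110000 = 430000

430000


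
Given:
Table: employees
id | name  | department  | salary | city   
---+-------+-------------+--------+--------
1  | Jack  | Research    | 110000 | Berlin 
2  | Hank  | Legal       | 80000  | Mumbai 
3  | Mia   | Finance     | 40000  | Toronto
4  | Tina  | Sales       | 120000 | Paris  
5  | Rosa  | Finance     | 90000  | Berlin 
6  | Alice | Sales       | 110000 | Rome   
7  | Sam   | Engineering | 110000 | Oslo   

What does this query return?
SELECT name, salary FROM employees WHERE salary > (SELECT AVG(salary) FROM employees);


Subquery: AVG(salary) = 94285.71
Filtering: salary > 94285.71
  Jack (110000) -> MATCH
  Tina (120000) -> MATCH
  Alice (110000) -> MATCH
  Sam (110000) -> MATCH


4 rows:
Jack, 110000
Tina, 120000
Alice, 110000
Sam, 110000


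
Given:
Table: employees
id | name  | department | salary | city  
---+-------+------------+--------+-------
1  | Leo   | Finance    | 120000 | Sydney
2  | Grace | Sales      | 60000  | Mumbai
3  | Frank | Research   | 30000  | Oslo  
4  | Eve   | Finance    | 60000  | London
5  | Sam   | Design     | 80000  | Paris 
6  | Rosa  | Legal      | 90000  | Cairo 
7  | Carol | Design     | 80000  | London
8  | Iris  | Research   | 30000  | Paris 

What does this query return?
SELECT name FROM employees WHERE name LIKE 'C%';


LIKE 'C%' matches names starting with 'C'
Matching: 1

1 rows:
Carol


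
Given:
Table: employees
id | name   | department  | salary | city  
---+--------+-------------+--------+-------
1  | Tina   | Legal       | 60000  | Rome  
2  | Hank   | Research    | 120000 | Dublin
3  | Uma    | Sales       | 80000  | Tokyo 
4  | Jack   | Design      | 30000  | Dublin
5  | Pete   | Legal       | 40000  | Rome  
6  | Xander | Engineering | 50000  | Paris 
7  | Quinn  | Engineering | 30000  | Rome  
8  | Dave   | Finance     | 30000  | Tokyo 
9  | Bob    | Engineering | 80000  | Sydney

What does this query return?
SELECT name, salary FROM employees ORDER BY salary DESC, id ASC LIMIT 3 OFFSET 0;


Sort by salary DESC (id ASC tiebreak), then skip 0 and take 3
Rows 1 through 3

3 rows:
Hank, 120000
Uma, 80000
Bob, 80000


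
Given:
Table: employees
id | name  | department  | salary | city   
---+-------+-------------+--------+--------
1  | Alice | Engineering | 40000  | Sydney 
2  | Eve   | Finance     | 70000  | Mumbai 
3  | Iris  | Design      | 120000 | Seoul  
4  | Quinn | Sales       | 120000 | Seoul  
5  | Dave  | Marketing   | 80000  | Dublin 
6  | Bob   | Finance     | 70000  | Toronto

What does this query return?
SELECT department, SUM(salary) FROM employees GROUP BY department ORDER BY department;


Summing salary within each department:
  Design: 120000 = 120000
  Engineering: 40000 = 40000
  Finance: 70000 + 70000 = 140000
  Marketing: 80000 = 80000
  Sales: 120000 = 120000


5 groups:
Design, 120000
Engineering, 40000
Finance, 140000
Marketing, 80000
Sales, 120000


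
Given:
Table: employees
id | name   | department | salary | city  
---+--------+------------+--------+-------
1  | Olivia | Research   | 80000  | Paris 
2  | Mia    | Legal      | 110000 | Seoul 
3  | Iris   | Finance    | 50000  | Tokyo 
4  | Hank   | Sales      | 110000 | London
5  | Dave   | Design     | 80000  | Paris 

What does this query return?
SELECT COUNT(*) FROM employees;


COUNT(*) counts all rows

5


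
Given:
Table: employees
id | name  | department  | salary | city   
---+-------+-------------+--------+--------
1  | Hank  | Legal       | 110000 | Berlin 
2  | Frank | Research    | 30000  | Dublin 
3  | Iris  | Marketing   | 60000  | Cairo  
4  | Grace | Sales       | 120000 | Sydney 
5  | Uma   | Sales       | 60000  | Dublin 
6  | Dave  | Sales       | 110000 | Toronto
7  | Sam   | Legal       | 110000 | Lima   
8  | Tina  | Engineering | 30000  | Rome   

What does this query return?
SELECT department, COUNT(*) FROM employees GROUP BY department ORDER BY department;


Assigning each row to its department group:
  Hank -> Legal
  Frank -> Research
  Iris -> Marketing
  Grace -> Sales
  Uma -> Sales
  Dave -> Sales
  Sam -> Legal
  Tina -> Engineering


5 groups:
Engineering, 1
Legal, 2
Marketing, 1
Research, 1
Sales, 3


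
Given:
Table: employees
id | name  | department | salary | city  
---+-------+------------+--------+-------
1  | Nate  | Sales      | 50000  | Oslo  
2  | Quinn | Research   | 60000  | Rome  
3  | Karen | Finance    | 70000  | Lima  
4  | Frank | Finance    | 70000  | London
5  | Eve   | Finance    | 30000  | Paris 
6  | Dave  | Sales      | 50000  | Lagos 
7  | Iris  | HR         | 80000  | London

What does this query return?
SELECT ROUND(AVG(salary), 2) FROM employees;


SUM(salary) = 410000
COUNT = 7
ROUND(AVG, 2) = ROUND(410000 / 7, 2) = 58571.43

58571.43


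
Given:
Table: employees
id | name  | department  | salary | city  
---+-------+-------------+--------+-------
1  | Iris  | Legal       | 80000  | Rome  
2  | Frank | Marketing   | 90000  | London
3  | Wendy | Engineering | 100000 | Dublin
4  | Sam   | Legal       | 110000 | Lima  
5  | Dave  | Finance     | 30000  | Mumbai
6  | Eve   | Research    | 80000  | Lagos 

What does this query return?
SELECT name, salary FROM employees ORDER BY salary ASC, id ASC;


Sorting by salary ASC, then id ASC for ties

6 rows:
Dave, 30000
Iris, 80000
Eve, 80000
Frank, 90000
Wendy, 100000
Sam, 110000


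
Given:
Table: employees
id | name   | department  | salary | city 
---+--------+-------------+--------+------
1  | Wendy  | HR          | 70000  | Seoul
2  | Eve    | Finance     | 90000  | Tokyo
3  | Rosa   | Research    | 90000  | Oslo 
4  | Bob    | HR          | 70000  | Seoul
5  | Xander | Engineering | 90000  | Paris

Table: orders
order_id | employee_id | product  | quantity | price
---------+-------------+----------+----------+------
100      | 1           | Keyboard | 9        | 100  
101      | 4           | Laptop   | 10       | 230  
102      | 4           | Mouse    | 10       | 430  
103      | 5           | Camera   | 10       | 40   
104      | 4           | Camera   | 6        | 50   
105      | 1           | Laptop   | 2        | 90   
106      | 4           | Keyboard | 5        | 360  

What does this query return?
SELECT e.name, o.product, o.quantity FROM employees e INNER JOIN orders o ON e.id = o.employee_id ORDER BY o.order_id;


Joining employees.id = orders.employee_id:
  employee Wendy (id=1) -> order Keyboard
  employee Bob (id=4) -> order Laptop
  employee Bob (id=4) -> order Mouse
  employee Xander (id=5) -> order Camera
  employee Bob (id=4) -> order Camera
  employee Wendy (id=1) -> order Laptop
  employee Bob (id=4) -> order Keyboard


7 rows:
Wendy, Keyboard, 9
Bob, Laptop, 10
Bob, Mouse, 10
Xander, Camera, 10
Bob, Camera, 6
Wendy, Laptop, 2
Bob, Keyboard, 5


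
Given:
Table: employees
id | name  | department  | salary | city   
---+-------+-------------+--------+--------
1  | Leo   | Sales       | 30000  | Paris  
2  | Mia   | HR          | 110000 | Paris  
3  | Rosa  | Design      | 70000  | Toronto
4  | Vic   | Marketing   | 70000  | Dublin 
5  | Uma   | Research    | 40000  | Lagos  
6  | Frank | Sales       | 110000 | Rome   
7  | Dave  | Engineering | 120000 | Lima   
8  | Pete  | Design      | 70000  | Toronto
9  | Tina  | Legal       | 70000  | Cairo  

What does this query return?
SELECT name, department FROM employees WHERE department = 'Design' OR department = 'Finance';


Filtering: department = 'Design' OR 'Finance'
Matching: 2 rows

2 rows:
Rosa, Design
Pete, Design


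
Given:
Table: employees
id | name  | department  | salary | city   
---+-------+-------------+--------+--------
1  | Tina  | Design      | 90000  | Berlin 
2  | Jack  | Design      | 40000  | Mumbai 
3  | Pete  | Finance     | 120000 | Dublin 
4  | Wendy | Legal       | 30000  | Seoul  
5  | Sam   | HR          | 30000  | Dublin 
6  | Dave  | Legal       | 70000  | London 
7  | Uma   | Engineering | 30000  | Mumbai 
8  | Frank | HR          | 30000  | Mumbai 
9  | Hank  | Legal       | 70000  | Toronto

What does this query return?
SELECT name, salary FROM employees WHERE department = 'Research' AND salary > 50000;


Filtering: department = 'Research' AND salary > 50000
Matching: 0 rows

Empty result set (0 rows)


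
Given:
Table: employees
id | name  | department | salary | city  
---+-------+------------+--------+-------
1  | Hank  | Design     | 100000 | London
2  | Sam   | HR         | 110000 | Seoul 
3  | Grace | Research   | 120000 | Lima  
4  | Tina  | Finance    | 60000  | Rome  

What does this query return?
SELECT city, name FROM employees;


Projecting columns: city, name

4 rows:
London, Hank
Seoul, Sam
Lima, Grace
Rome, Tina
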